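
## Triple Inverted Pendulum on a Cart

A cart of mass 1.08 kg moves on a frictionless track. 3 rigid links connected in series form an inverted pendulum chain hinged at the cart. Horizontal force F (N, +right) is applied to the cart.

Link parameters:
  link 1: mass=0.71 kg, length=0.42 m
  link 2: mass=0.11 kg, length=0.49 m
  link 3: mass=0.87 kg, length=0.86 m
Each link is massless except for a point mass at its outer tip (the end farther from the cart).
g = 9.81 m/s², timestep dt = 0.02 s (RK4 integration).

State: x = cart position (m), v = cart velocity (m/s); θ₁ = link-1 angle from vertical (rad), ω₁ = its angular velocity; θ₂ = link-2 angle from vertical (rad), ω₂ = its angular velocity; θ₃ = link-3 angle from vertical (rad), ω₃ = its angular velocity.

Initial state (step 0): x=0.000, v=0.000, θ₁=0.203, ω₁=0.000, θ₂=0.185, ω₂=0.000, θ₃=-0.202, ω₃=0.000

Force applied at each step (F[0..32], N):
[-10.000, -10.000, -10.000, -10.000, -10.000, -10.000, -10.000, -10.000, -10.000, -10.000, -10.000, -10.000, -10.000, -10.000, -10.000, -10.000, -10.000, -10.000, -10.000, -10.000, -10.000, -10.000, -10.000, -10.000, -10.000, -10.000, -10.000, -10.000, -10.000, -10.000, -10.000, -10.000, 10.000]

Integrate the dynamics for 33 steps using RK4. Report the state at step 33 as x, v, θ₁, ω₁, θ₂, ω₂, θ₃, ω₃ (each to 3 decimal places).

apply F[0]=-10.000 → step 1: x=-0.002, v=-0.217, θ₁=0.209, ω₁=0.606, θ₂=0.189, ω₂=0.377, θ₃=-0.205, ω₃=-0.268
apply F[1]=-10.000 → step 2: x=-0.009, v=-0.434, θ₁=0.227, ω₁=1.214, θ₂=0.200, ω₂=0.713, θ₃=-0.213, ω₃=-0.511
apply F[2]=-10.000 → step 3: x=-0.020, v=-0.648, θ₁=0.258, ω₁=1.825, θ₂=0.217, ω₂=0.972, θ₃=-0.225, ω₃=-0.706
apply F[3]=-10.000 → step 4: x=-0.035, v=-0.857, θ₁=0.300, ω₁=2.437, θ₂=0.238, ω₂=1.135, θ₃=-0.240, ω₃=-0.838
apply F[4]=-10.000 → step 5: x=-0.054, v=-1.057, θ₁=0.355, ω₁=3.042, θ₂=0.262, ω₂=1.195, θ₃=-0.258, ω₃=-0.898
apply F[5]=-10.000 → step 6: x=-0.077, v=-1.246, θ₁=0.422, ω₁=3.633, θ₂=0.285, ω₂=1.162, θ₃=-0.276, ω₃=-0.885
apply F[6]=-10.000 → step 7: x=-0.103, v=-1.416, θ₁=0.500, ω₁=4.197, θ₂=0.308, ω₂=1.058, θ₃=-0.293, ω₃=-0.802
apply F[7]=-10.000 → step 8: x=-0.133, v=-1.564, θ₁=0.589, ω₁=4.722, θ₂=0.327, ω₂=0.914, θ₃=-0.307, ω₃=-0.657
apply F[8]=-10.000 → step 9: x=-0.166, v=-1.685, θ₁=0.689, ω₁=5.201, θ₂=0.344, ω₂=0.763, θ₃=-0.319, ω₃=-0.459
apply F[9]=-10.000 → step 10: x=-0.201, v=-1.777, θ₁=0.797, ω₁=5.631, θ₂=0.358, ω₂=0.635, θ₃=-0.326, ω₃=-0.221
apply F[10]=-10.000 → step 11: x=-0.237, v=-1.837, θ₁=0.914, ω₁=6.016, θ₂=0.370, ω₂=0.559, θ₃=-0.327, ω₃=0.044
apply F[11]=-10.000 → step 12: x=-0.274, v=-1.868, θ₁=1.038, ω₁=6.366, θ₂=0.381, ω₂=0.552, θ₃=-0.324, ω₃=0.325
apply F[12]=-10.000 → step 13: x=-0.311, v=-1.868, θ₁=1.168, ω₁=6.692, θ₂=0.392, ω₂=0.630, θ₃=-0.314, ω₃=0.611
apply F[13]=-10.000 → step 14: x=-0.348, v=-1.841, θ₁=1.305, ω₁=7.009, θ₂=0.407, ω₂=0.802, θ₃=-0.299, ω₃=0.894
apply F[14]=-10.000 → step 15: x=-0.385, v=-1.786, θ₁=1.449, ω₁=7.332, θ₂=0.425, ω₂=1.076, θ₃=-0.279, ω₃=1.170
apply F[15]=-10.000 → step 16: x=-0.420, v=-1.704, θ₁=1.599, ω₁=7.675, θ₂=0.450, ω₂=1.462, θ₃=-0.253, ω₃=1.435
apply F[16]=-10.000 → step 17: x=-0.453, v=-1.595, θ₁=1.756, ω₁=8.051, θ₂=0.484, ω₂=1.971, θ₃=-0.221, ω₃=1.689
apply F[17]=-10.000 → step 18: x=-0.483, v=-1.460, θ₁=1.921, ω₁=8.470, θ₂=0.530, ω₂=2.617, θ₃=-0.185, ω₃=1.934
apply F[18]=-10.000 → step 19: x=-0.511, v=-1.300, θ₁=2.095, ω₁=8.939, θ₂=0.590, ω₂=3.421, θ₃=-0.144, ω₃=2.177
apply F[19]=-10.000 → step 20: x=-0.535, v=-1.122, θ₁=2.279, ω₁=9.447, θ₂=0.668, ω₂=4.404, θ₃=-0.098, ω₃=2.430
apply F[20]=-10.000 → step 21: x=-0.556, v=-0.943, θ₁=2.473, ω₁=9.952, θ₂=0.768, ω₂=5.582, θ₃=-0.047, ω₃=2.710
apply F[21]=-10.000 → step 22: x=-0.573, v=-0.796, θ₁=2.676, ω₁=10.352, θ₂=0.893, ω₂=6.930, θ₃=0.011, ω₃=3.054
apply F[22]=-10.000 → step 23: x=-0.588, v=-0.737, θ₁=2.885, ω₁=10.469, θ₂=1.045, ω₂=8.324, θ₃=0.076, ω₃=3.517
apply F[23]=-10.000 → step 24: x=-0.603, v=-0.815, θ₁=3.092, ω₁=10.124, θ₂=1.224, ω₂=9.503, θ₃=0.153, ω₃=4.169
apply F[24]=-10.000 → step 25: x=-0.622, v=-1.028, θ₁=3.287, ω₁=9.302, θ₂=1.422, ω₂=10.170, θ₃=0.245, ω₃=5.038
apply F[25]=-10.000 → step 26: x=-0.645, v=-1.322, θ₁=3.462, ω₁=8.184, θ₂=1.626, ω₂=10.157, θ₃=0.355, ω₃=6.055
apply F[26]=-10.000 → step 27: x=-0.675, v=-1.636, θ₁=3.614, ω₁=6.988, θ₂=1.824, ω₂=9.445, θ₃=0.487, ω₃=7.082
apply F[27]=-10.000 → step 28: x=-0.710, v=-1.934, θ₁=3.742, ω₁=5.852, θ₂=2.000, ω₂=8.082, θ₃=0.638, ω₃=7.984
apply F[28]=-10.000 → step 29: x=-0.752, v=-2.205, θ₁=3.848, ω₁=4.826, θ₂=2.143, ω₂=6.151, θ₃=0.805, ω₃=8.700
apply F[29]=-10.000 → step 30: x=-0.798, v=-2.447, θ₁=3.936, ω₁=3.898, θ₂=2.243, ω₂=3.743, θ₃=0.985, ω₃=9.275
apply F[30]=-10.000 → step 31: x=-0.850, v=-2.663, θ₁=4.005, ω₁=3.004, θ₂=2.290, ω₂=0.880, θ₃=1.176, ω₃=9.873
apply F[31]=-10.000 → step 32: x=-0.905, v=-2.850, θ₁=4.055, ω₁=2.000, θ₂=2.273, ω₂=-2.714, θ₃=1.382, ω₃=10.837
apply F[32]=+10.000 → step 33: x=-0.961, v=-2.725, θ₁=4.085, ω₁=0.795, θ₂=2.174, ω₂=-7.809, θ₃=1.617, ω₃=12.948

Answer: x=-0.961, v=-2.725, θ₁=4.085, ω₁=0.795, θ₂=2.174, ω₂=-7.809, θ₃=1.617, ω₃=12.948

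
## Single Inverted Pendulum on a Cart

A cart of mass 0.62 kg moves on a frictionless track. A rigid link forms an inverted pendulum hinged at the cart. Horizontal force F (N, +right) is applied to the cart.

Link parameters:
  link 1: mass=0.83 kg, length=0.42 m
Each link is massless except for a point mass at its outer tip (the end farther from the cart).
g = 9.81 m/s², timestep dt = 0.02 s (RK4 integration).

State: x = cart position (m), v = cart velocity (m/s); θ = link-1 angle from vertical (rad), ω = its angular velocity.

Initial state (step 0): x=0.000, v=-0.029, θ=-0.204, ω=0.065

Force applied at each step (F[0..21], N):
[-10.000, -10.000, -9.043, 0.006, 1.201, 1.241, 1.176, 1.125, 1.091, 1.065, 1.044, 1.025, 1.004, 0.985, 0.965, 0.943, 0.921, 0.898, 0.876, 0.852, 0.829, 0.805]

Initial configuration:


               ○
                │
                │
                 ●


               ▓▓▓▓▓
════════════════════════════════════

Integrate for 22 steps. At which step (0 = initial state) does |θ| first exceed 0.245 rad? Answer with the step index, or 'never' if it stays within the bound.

apply F[0]=-10.000 → step 1: x=-0.003, v=-0.286, θ=-0.198, ω=0.572
apply F[1]=-10.000 → step 2: x=-0.011, v=-0.549, θ=-0.181, ω=1.098
apply F[2]=-9.043 → step 3: x=-0.025, v=-0.792, θ=-0.154, ω=1.589
apply F[3]=+0.006 → step 4: x=-0.040, v=-0.760, θ=-0.124, ω=1.450
apply F[4]=+1.201 → step 5: x=-0.055, v=-0.696, θ=-0.097, ω=1.247
apply F[5]=+1.241 → step 6: x=-0.068, v=-0.636, θ=-0.074, ω=1.064
apply F[6]=+1.176 → step 7: x=-0.080, v=-0.582, θ=-0.054, ω=0.906
apply F[7]=+1.125 → step 8: x=-0.092, v=-0.534, θ=-0.037, ω=0.772
apply F[8]=+1.091 → step 9: x=-0.102, v=-0.491, θ=-0.023, ω=0.655
apply F[9]=+1.065 → step 10: x=-0.111, v=-0.453, θ=-0.011, ω=0.555
apply F[10]=+1.044 → step 11: x=-0.120, v=-0.417, θ=-0.001, ω=0.469
apply F[11]=+1.025 → step 12: x=-0.128, v=-0.385, θ=0.008, ω=0.394
apply F[12]=+1.004 → step 13: x=-0.135, v=-0.356, θ=0.015, ω=0.329
apply F[13]=+0.985 → step 14: x=-0.142, v=-0.329, θ=0.021, ω=0.273
apply F[14]=+0.965 → step 15: x=-0.149, v=-0.304, θ=0.026, ω=0.225
apply F[15]=+0.943 → step 16: x=-0.154, v=-0.281, θ=0.030, ω=0.183
apply F[16]=+0.921 → step 17: x=-0.160, v=-0.259, θ=0.033, ω=0.147
apply F[17]=+0.898 → step 18: x=-0.165, v=-0.240, θ=0.036, ω=0.116
apply F[18]=+0.876 → step 19: x=-0.169, v=-0.221, θ=0.038, ω=0.089
apply F[19]=+0.852 → step 20: x=-0.174, v=-0.204, θ=0.040, ω=0.067
apply F[20]=+0.829 → step 21: x=-0.178, v=-0.188, θ=0.041, ω=0.047
apply F[21]=+0.805 → step 22: x=-0.181, v=-0.172, θ=0.041, ω=0.030
max |θ| = 0.204 ≤ 0.245 over all 23 states.

Answer: never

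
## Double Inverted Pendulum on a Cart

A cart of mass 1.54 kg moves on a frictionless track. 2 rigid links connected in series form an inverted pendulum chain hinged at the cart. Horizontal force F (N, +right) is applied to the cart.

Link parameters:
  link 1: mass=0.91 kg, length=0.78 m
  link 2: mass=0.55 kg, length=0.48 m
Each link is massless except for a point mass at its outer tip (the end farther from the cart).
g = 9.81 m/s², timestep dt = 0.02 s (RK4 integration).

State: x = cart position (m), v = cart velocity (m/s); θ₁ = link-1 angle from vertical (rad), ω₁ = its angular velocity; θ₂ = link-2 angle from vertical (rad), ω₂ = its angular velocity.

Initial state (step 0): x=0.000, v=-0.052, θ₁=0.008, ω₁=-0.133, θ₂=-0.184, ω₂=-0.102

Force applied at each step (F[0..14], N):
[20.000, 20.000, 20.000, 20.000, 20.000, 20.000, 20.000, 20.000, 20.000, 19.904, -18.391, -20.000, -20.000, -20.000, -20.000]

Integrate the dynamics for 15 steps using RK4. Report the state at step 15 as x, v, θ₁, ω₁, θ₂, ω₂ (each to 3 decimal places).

apply F[0]=+20.000 → step 1: x=0.002, v=0.207, θ₁=0.002, ω₁=-0.436, θ₂=-0.187, ω₂=-0.224
apply F[1]=+20.000 → step 2: x=0.008, v=0.467, θ₁=-0.009, ω₁=-0.744, θ₂=-0.193, ω₂=-0.339
apply F[2]=+20.000 → step 3: x=0.020, v=0.730, θ₁=-0.027, ω₁=-1.061, θ₂=-0.201, ω₂=-0.443
apply F[3]=+20.000 → step 4: x=0.037, v=0.995, θ₁=-0.052, ω₁=-1.392, θ₂=-0.211, ω₂=-0.531
apply F[4]=+20.000 → step 5: x=0.060, v=1.264, θ₁=-0.083, ω₁=-1.736, θ₂=-0.222, ω₂=-0.599
apply F[5]=+20.000 → step 6: x=0.088, v=1.534, θ₁=-0.122, ω₁=-2.096, θ₂=-0.234, ω₂=-0.644
apply F[6]=+20.000 → step 7: x=0.121, v=1.803, θ₁=-0.167, ω₁=-2.469, θ₂=-0.247, ω₂=-0.668
apply F[7]=+20.000 → step 8: x=0.160, v=2.068, θ₁=-0.220, ω₁=-2.849, θ₂=-0.261, ω₂=-0.675
apply F[8]=+20.000 → step 9: x=0.204, v=2.323, θ₁=-0.281, ω₁=-3.228, θ₂=-0.274, ω₂=-0.674
apply F[9]=+19.904 → step 10: x=0.253, v=2.561, θ₁=-0.349, ω₁=-3.593, θ₂=-0.288, ω₂=-0.683
apply F[10]=-18.391 → step 11: x=0.302, v=2.346, θ₁=-0.420, ω₁=-3.437, θ₂=-0.301, ω₂=-0.662
apply F[11]=-20.000 → step 12: x=0.347, v=2.125, θ₁=-0.487, ω₁=-3.303, θ₂=-0.314, ω₂=-0.617
apply F[12]=-20.000 → step 13: x=0.387, v=1.915, θ₁=-0.552, ω₁=-3.210, θ₂=-0.326, ω₂=-0.547
apply F[13]=-20.000 → step 14: x=0.423, v=1.714, θ₁=-0.616, ω₁=-3.154, θ₂=-0.336, ω₂=-0.453
apply F[14]=-20.000 → step 15: x=0.456, v=1.519, θ₁=-0.678, ω₁=-3.131, θ₂=-0.344, ω₂=-0.339

Answer: x=0.456, v=1.519, θ₁=-0.678, ω₁=-3.131, θ₂=-0.344, ω₂=-0.339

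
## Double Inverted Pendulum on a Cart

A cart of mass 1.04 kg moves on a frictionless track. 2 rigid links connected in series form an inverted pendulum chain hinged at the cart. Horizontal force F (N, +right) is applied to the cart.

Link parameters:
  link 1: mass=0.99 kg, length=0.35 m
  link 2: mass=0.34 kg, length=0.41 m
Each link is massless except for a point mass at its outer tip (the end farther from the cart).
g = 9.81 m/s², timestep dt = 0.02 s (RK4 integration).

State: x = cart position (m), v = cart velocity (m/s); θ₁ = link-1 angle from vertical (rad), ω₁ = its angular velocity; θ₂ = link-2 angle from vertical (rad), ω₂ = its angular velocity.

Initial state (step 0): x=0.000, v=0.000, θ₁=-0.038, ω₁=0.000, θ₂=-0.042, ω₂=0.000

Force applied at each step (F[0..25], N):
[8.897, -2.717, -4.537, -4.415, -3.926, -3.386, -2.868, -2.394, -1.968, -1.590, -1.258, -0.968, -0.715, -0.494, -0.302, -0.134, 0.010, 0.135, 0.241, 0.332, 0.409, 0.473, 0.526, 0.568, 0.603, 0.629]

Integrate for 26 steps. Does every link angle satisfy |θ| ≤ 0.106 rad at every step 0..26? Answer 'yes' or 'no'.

Answer: yes

Derivation:
apply F[0]=+8.897 → step 1: x=0.002, v=0.181, θ₁=-0.043, ω₁=-0.538, θ₂=-0.042, ω₂=-0.001
apply F[1]=-2.717 → step 2: x=0.005, v=0.141, θ₁=-0.053, ω₁=-0.452, θ₂=-0.042, ω₂=0.003
apply F[2]=-4.537 → step 3: x=0.007, v=0.068, θ₁=-0.061, ω₁=-0.279, θ₂=-0.042, ω₂=0.013
apply F[3]=-4.415 → step 4: x=0.008, v=-0.001, θ₁=-0.065, ω₁=-0.122, θ₂=-0.041, ω₂=0.026
apply F[4]=-3.926 → step 5: x=0.007, v=-0.060, θ₁=-0.066, ω₁=0.004, θ₂=-0.041, ω₂=0.042
apply F[5]=-3.386 → step 6: x=0.005, v=-0.108, θ₁=-0.065, ω₁=0.101, θ₂=-0.040, ω₂=0.059
apply F[6]=-2.868 → step 7: x=0.003, v=-0.147, θ₁=-0.062, ω₁=0.172, θ₂=-0.038, ω₂=0.074
apply F[7]=-2.394 → step 8: x=-0.000, v=-0.178, θ₁=-0.058, ω₁=0.223, θ₂=-0.037, ω₂=0.089
apply F[8]=-1.968 → step 9: x=-0.004, v=-0.202, θ₁=-0.053, ω₁=0.256, θ₂=-0.035, ω₂=0.102
apply F[9]=-1.590 → step 10: x=-0.008, v=-0.220, θ₁=-0.048, ω₁=0.275, θ₂=-0.033, ω₂=0.112
apply F[10]=-1.258 → step 11: x=-0.013, v=-0.233, θ₁=-0.042, ω₁=0.284, θ₂=-0.030, ω₂=0.121
apply F[11]=-0.968 → step 12: x=-0.018, v=-0.242, θ₁=-0.037, ω₁=0.285, θ₂=-0.028, ω₂=0.128
apply F[12]=-0.715 → step 13: x=-0.023, v=-0.247, θ₁=-0.031, ω₁=0.279, θ₂=-0.025, ω₂=0.132
apply F[13]=-0.494 → step 14: x=-0.027, v=-0.249, θ₁=-0.026, ω₁=0.270, θ₂=-0.023, ω₂=0.135
apply F[14]=-0.302 → step 15: x=-0.032, v=-0.249, θ₁=-0.020, ω₁=0.257, θ₂=-0.020, ω₂=0.136
apply F[15]=-0.134 → step 16: x=-0.037, v=-0.248, θ₁=-0.015, ω₁=0.242, θ₂=-0.017, ω₂=0.135
apply F[16]=+0.010 → step 17: x=-0.042, v=-0.244, θ₁=-0.011, ω₁=0.225, θ₂=-0.015, ω₂=0.134
apply F[17]=+0.135 → step 18: x=-0.047, v=-0.239, θ₁=-0.006, ω₁=0.208, θ₂=-0.012, ω₂=0.130
apply F[18]=+0.241 → step 19: x=-0.052, v=-0.234, θ₁=-0.002, ω₁=0.190, θ₂=-0.009, ω₂=0.126
apply F[19]=+0.332 → step 20: x=-0.057, v=-0.227, θ₁=0.001, ω₁=0.173, θ₂=-0.007, ω₂=0.122
apply F[20]=+0.409 → step 21: x=-0.061, v=-0.220, θ₁=0.004, ω₁=0.155, θ₂=-0.004, ω₂=0.116
apply F[21]=+0.473 → step 22: x=-0.065, v=-0.212, θ₁=0.007, ω₁=0.139, θ₂=-0.002, ω₂=0.110
apply F[22]=+0.526 → step 23: x=-0.069, v=-0.205, θ₁=0.010, ω₁=0.123, θ₂=-0.000, ω₂=0.104
apply F[23]=+0.568 → step 24: x=-0.074, v=-0.196, θ₁=0.012, ω₁=0.108, θ₂=0.002, ω₂=0.097
apply F[24]=+0.603 → step 25: x=-0.077, v=-0.188, θ₁=0.014, ω₁=0.094, θ₂=0.004, ω₂=0.090
apply F[25]=+0.629 → step 26: x=-0.081, v=-0.180, θ₁=0.016, ω₁=0.081, θ₂=0.006, ω₂=0.084
Max |angle| over trajectory = 0.066 rad; bound = 0.106 → within bound.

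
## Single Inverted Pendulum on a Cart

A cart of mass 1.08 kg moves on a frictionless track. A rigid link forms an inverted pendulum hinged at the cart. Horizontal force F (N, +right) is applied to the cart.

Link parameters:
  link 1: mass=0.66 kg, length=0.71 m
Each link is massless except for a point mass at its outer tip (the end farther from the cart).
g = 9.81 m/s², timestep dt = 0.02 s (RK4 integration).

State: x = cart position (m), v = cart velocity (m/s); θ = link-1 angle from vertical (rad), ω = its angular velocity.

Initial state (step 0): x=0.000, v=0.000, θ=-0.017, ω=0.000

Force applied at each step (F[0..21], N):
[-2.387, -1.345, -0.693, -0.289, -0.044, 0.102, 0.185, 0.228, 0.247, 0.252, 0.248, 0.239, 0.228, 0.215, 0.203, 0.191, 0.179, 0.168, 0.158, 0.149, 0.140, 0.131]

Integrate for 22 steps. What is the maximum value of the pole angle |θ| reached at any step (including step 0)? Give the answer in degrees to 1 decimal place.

Answer: 1.0°

Derivation:
apply F[0]=-2.387 → step 1: x=-0.000, v=-0.042, θ=-0.016, ω=0.055
apply F[1]=-1.345 → step 2: x=-0.001, v=-0.065, θ=-0.015, ω=0.083
apply F[2]=-0.693 → step 3: x=-0.003, v=-0.076, θ=-0.013, ω=0.095
apply F[3]=-0.289 → step 4: x=-0.004, v=-0.080, θ=-0.011, ω=0.097
apply F[4]=-0.044 → step 5: x=-0.006, v=-0.080, θ=-0.010, ω=0.093
apply F[5]=+0.102 → step 6: x=-0.008, v=-0.077, θ=-0.008, ω=0.087
apply F[6]=+0.185 → step 7: x=-0.009, v=-0.073, θ=-0.006, ω=0.079
apply F[7]=+0.228 → step 8: x=-0.011, v=-0.068, θ=-0.005, ω=0.070
apply F[8]=+0.247 → step 9: x=-0.012, v=-0.063, θ=-0.003, ω=0.062
apply F[9]=+0.252 → step 10: x=-0.013, v=-0.058, θ=-0.002, ω=0.054
apply F[10]=+0.248 → step 11: x=-0.014, v=-0.053, θ=-0.001, ω=0.047
apply F[11]=+0.239 → step 12: x=-0.015, v=-0.048, θ=-0.000, ω=0.041
apply F[12]=+0.228 → step 13: x=-0.016, v=-0.044, θ=0.001, ω=0.035
apply F[13]=+0.215 → step 14: x=-0.017, v=-0.040, θ=0.001, ω=0.030
apply F[14]=+0.203 → step 15: x=-0.018, v=-0.037, θ=0.002, ω=0.025
apply F[15]=+0.191 → step 16: x=-0.018, v=-0.033, θ=0.002, ω=0.021
apply F[16]=+0.179 → step 17: x=-0.019, v=-0.030, θ=0.003, ω=0.017
apply F[17]=+0.168 → step 18: x=-0.020, v=-0.028, θ=0.003, ω=0.014
apply F[18]=+0.158 → step 19: x=-0.020, v=-0.025, θ=0.003, ω=0.012
apply F[19]=+0.149 → step 20: x=-0.021, v=-0.023, θ=0.003, ω=0.009
apply F[20]=+0.140 → step 21: x=-0.021, v=-0.021, θ=0.004, ω=0.007
apply F[21]=+0.131 → step 22: x=-0.021, v=-0.019, θ=0.004, ω=0.005
Max |angle| over trajectory = 0.017 rad = 1.0°.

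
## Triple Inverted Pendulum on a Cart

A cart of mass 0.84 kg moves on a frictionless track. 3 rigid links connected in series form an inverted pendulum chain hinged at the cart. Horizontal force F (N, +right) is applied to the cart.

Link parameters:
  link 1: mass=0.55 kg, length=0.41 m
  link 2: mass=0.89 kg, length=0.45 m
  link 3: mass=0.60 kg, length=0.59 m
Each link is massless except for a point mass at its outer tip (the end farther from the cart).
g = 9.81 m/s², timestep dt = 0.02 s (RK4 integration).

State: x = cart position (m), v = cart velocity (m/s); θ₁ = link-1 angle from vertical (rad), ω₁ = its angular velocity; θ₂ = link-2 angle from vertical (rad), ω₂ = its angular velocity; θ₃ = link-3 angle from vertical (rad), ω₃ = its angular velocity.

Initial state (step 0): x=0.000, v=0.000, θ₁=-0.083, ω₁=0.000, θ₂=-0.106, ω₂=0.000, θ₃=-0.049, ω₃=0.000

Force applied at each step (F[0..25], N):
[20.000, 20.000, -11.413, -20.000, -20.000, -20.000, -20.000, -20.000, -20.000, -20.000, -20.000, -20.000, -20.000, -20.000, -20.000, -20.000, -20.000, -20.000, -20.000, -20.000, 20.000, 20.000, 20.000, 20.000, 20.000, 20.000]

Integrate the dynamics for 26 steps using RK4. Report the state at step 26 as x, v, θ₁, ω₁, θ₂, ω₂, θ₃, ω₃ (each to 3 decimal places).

apply F[0]=+20.000 → step 1: x=0.005, v=0.507, θ₁=-0.096, ω₁=-1.255, θ₂=-0.106, ω₂=-0.036, θ₃=-0.049, ω₃=0.024
apply F[1]=+20.000 → step 2: x=0.020, v=1.012, θ₁=-0.133, ω₁=-2.535, θ₂=-0.107, ω₂=-0.042, θ₃=-0.048, ω₃=0.042
apply F[2]=-11.413 → step 3: x=0.038, v=0.809, θ₁=-0.180, ω₁=-2.179, θ₂=-0.108, ω₂=0.016, θ₃=-0.047, ω₃=0.072
apply F[3]=-20.000 → step 4: x=0.051, v=0.444, θ₁=-0.217, ω₁=-1.543, θ₂=-0.106, ω₂=0.172, θ₃=-0.045, ω₃=0.111
apply F[4]=-20.000 → step 5: x=0.056, v=0.103, θ₁=-0.243, ω₁=-1.046, θ₂=-0.100, ω₂=0.406, θ₃=-0.042, ω₃=0.152
apply F[5]=-20.000 → step 6: x=0.055, v=-0.224, θ₁=-0.260, ω₁=-0.644, θ₂=-0.089, ω₂=0.704, θ₃=-0.039, ω₃=0.190
apply F[6]=-20.000 → step 7: x=0.047, v=-0.545, θ₁=-0.269, ω₁=-0.301, θ₂=-0.072, ω₂=1.056, θ₃=-0.035, ω₃=0.219
apply F[7]=-20.000 → step 8: x=0.033, v=-0.867, θ₁=-0.272, ω₁=0.014, θ₂=-0.047, ω₂=1.455, θ₃=-0.030, ω₃=0.237
apply F[8]=-20.000 → step 9: x=0.013, v=-1.198, θ₁=-0.269, ω₁=0.331, θ₂=-0.013, ω₂=1.894, θ₃=-0.026, ω₃=0.238
apply F[9]=-20.000 → step 10: x=-0.015, v=-1.542, θ₁=-0.258, ω₁=0.682, θ₂=0.029, ω₂=2.361, θ₃=-0.021, ω₃=0.222
apply F[10]=-20.000 → step 11: x=-0.049, v=-1.907, θ₁=-0.241, ω₁=1.108, θ₂=0.081, ω₂=2.837, θ₃=-0.017, ω₃=0.189
apply F[11]=-20.000 → step 12: x=-0.091, v=-2.296, θ₁=-0.213, ω₁=1.652, θ₂=0.143, ω₂=3.290, θ₃=-0.013, ω₃=0.145
apply F[12]=-20.000 → step 13: x=-0.141, v=-2.715, θ₁=-0.174, ω₁=2.363, θ₂=0.213, ω₂=3.675, θ₃=-0.011, ω₃=0.102
apply F[13]=-20.000 → step 14: x=-0.200, v=-3.164, θ₁=-0.117, ω₁=3.291, θ₂=0.289, ω₂=3.926, θ₃=-0.009, ω₃=0.078
apply F[14]=-20.000 → step 15: x=-0.268, v=-3.637, θ₁=-0.040, ω₁=4.471, θ₂=0.368, ω₂=3.952, θ₃=-0.008, ω₃=0.104
apply F[15]=-20.000 → step 16: x=-0.345, v=-4.109, θ₁=0.063, ω₁=5.893, θ₂=0.445, ω₂=3.647, θ₃=-0.004, ω₃=0.225
apply F[16]=-20.000 → step 17: x=-0.432, v=-4.518, θ₁=0.196, ω₁=7.420, θ₂=0.511, ω₂=2.941, θ₃=0.002, ω₃=0.503
apply F[17]=-20.000 → step 18: x=-0.525, v=-4.760, θ₁=0.358, ω₁=8.690, θ₂=0.561, ω₂=1.981, θ₃=0.017, ω₃=0.987
apply F[18]=-20.000 → step 19: x=-0.621, v=-4.772, θ₁=0.539, ω₁=9.285, θ₂=0.592, ω₂=1.223, θ₃=0.043, ω₃=1.614
apply F[19]=-20.000 → step 20: x=-0.715, v=-4.635, θ₁=0.725, ω₁=9.223, θ₂=0.613, ω₂=1.026, θ₃=0.081, ω₃=2.222
apply F[20]=+20.000 → step 21: x=-0.801, v=-4.032, θ₁=0.901, ω₁=8.471, θ₂=0.634, ω₂=1.055, θ₃=0.127, ω₃=2.330
apply F[21]=+20.000 → step 22: x=-0.877, v=-3.506, θ₁=1.066, ω₁=8.090, θ₂=0.655, ω₂=1.074, θ₃=0.174, ω₃=2.373
apply F[22]=+20.000 → step 23: x=-0.942, v=-3.009, θ₁=1.227, ω₁=7.976, θ₂=0.677, ω₂=1.071, θ₃=0.222, ω₃=2.394
apply F[23]=+20.000 → step 24: x=-0.997, v=-2.513, θ₁=1.387, ω₁=8.062, θ₂=0.698, ω₂=1.076, θ₃=0.270, ω₃=2.413
apply F[24]=+20.000 → step 25: x=-1.042, v=-2.000, θ₁=1.550, ω₁=8.317, θ₂=0.720, ω₂=1.129, θ₃=0.318, ω₃=2.437
apply F[25]=+20.000 → step 26: x=-1.077, v=-1.453, θ₁=1.721, ω₁=8.737, θ₂=0.744, ω₂=1.280, θ₃=0.368, ω₃=2.466

Answer: x=-1.077, v=-1.453, θ₁=1.721, ω₁=8.737, θ₂=0.744, ω₂=1.280, θ₃=0.368, ω₃=2.466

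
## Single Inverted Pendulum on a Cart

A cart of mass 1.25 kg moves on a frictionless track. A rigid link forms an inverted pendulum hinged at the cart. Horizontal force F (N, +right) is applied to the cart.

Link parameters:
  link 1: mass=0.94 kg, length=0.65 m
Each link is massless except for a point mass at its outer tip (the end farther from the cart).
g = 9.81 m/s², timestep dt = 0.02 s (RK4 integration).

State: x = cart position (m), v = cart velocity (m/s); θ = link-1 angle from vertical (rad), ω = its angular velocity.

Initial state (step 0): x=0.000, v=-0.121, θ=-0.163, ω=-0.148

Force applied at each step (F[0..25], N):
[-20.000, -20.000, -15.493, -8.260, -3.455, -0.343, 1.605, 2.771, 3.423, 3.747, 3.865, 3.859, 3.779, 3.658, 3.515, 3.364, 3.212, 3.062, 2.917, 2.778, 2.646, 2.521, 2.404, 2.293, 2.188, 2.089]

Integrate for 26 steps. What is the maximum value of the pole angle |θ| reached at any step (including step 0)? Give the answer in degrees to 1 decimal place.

Answer: 9.3°

Derivation:
apply F[0]=-20.000 → step 1: x=-0.005, v=-0.412, θ=-0.162, ω=0.244
apply F[1]=-20.000 → step 2: x=-0.016, v=-0.704, θ=-0.153, ω=0.640
apply F[2]=-15.493 → step 3: x=-0.033, v=-0.928, θ=-0.137, ω=0.937
apply F[3]=-8.260 → step 4: x=-0.052, v=-1.041, θ=-0.117, ω=1.072
apply F[4]=-3.455 → step 5: x=-0.074, v=-1.081, θ=-0.096, ω=1.102
apply F[5]=-0.343 → step 6: x=-0.095, v=-1.076, θ=-0.074, ω=1.067
apply F[6]=+1.605 → step 7: x=-0.116, v=-1.041, θ=-0.053, ω=0.995
apply F[7]=+2.771 → step 8: x=-0.137, v=-0.991, θ=-0.034, ω=0.905
apply F[8]=+3.423 → step 9: x=-0.156, v=-0.933, θ=-0.017, ω=0.807
apply F[9]=+3.747 → step 10: x=-0.174, v=-0.871, θ=-0.002, ω=0.710
apply F[10]=+3.865 → step 11: x=-0.191, v=-0.810, θ=0.011, ω=0.617
apply F[11]=+3.859 → step 12: x=-0.206, v=-0.751, θ=0.023, ω=0.531
apply F[12]=+3.779 → step 13: x=-0.221, v=-0.694, θ=0.032, ω=0.453
apply F[13]=+3.658 → step 14: x=-0.234, v=-0.641, θ=0.041, ω=0.382
apply F[14]=+3.515 → step 15: x=-0.247, v=-0.592, θ=0.048, ω=0.319
apply F[15]=+3.364 → step 16: x=-0.258, v=-0.545, θ=0.054, ω=0.263
apply F[16]=+3.212 → step 17: x=-0.268, v=-0.502, θ=0.058, ω=0.214
apply F[17]=+3.062 → step 18: x=-0.278, v=-0.462, θ=0.062, ω=0.171
apply F[18]=+2.917 → step 19: x=-0.287, v=-0.425, θ=0.065, ω=0.133
apply F[19]=+2.778 → step 20: x=-0.295, v=-0.390, θ=0.068, ω=0.100
apply F[20]=+2.646 → step 21: x=-0.303, v=-0.358, θ=0.069, ω=0.071
apply F[21]=+2.521 → step 22: x=-0.309, v=-0.328, θ=0.070, ω=0.046
apply F[22]=+2.404 → step 23: x=-0.316, v=-0.300, θ=0.071, ω=0.025
apply F[23]=+2.293 → step 24: x=-0.321, v=-0.274, θ=0.071, ω=0.006
apply F[24]=+2.188 → step 25: x=-0.327, v=-0.250, θ=0.071, ω=-0.010
apply F[25]=+2.089 → step 26: x=-0.331, v=-0.227, θ=0.071, ω=-0.023
Max |angle| over trajectory = 0.163 rad = 9.3°.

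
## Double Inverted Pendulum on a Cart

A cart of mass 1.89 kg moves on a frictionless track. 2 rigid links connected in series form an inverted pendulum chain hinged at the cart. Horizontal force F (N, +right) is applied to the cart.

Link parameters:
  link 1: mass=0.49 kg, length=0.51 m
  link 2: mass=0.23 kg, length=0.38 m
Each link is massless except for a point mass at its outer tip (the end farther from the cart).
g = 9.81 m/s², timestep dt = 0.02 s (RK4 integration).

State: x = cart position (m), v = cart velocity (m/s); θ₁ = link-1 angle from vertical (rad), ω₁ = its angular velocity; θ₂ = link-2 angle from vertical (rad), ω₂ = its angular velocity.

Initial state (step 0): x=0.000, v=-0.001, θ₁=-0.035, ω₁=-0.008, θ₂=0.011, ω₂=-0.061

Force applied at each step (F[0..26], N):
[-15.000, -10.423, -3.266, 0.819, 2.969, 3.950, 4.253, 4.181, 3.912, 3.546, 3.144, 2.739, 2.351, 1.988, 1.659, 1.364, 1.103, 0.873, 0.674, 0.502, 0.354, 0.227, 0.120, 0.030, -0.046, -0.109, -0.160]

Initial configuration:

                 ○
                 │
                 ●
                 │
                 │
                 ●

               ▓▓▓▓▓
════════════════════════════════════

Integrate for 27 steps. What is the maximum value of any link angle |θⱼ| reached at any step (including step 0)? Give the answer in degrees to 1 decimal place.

Answer: 2.0°

Derivation:
apply F[0]=-15.000 → step 1: x=-0.002, v=-0.157, θ₁=-0.032, ω₁=0.277, θ₂=0.010, ω₂=-0.026
apply F[1]=-10.423 → step 2: x=-0.006, v=-0.265, θ₁=-0.025, ω₁=0.470, θ₂=0.010, ω₂=0.003
apply F[2]=-3.266 → step 3: x=-0.011, v=-0.298, θ₁=-0.015, ω₁=0.522, θ₂=0.010, ω₂=0.026
apply F[3]=+0.819 → step 4: x=-0.017, v=-0.289, θ₁=-0.005, ω₁=0.496, θ₂=0.011, ω₂=0.041
apply F[4]=+2.969 → step 5: x=-0.023, v=-0.258, θ₁=0.005, ω₁=0.433, θ₂=0.012, ω₂=0.050
apply F[5]=+3.950 → step 6: x=-0.028, v=-0.216, θ₁=0.012, ω₁=0.355, θ₂=0.013, ω₂=0.053
apply F[6]=+4.253 → step 7: x=-0.031, v=-0.173, θ₁=0.019, ω₁=0.275, θ₂=0.014, ω₂=0.051
apply F[7]=+4.181 → step 8: x=-0.034, v=-0.130, θ₁=0.023, ω₁=0.201, θ₂=0.015, ω₂=0.046
apply F[8]=+3.912 → step 9: x=-0.037, v=-0.090, θ₁=0.027, ω₁=0.135, θ₂=0.016, ω₂=0.038
apply F[9]=+3.546 → step 10: x=-0.038, v=-0.055, θ₁=0.029, ω₁=0.078, θ₂=0.016, ω₂=0.029
apply F[10]=+3.144 → step 11: x=-0.039, v=-0.024, θ₁=0.030, ω₁=0.031, θ₂=0.017, ω₂=0.019
apply F[11]=+2.739 → step 12: x=-0.039, v=0.003, θ₁=0.030, ω₁=-0.007, θ₂=0.017, ω₂=0.009
apply F[12]=+2.351 → step 13: x=-0.039, v=0.025, θ₁=0.030, ω₁=-0.038, θ₂=0.017, ω₂=-0.000
apply F[13]=+1.988 → step 14: x=-0.038, v=0.044, θ₁=0.029, ω₁=-0.061, θ₂=0.017, ω₂=-0.010
apply F[14]=+1.659 → step 15: x=-0.037, v=0.060, θ₁=0.027, ω₁=-0.079, θ₂=0.017, ω₂=-0.018
apply F[15]=+1.364 → step 16: x=-0.036, v=0.072, θ₁=0.026, ω₁=-0.091, θ₂=0.016, ω₂=-0.026
apply F[16]=+1.103 → step 17: x=-0.034, v=0.082, θ₁=0.024, ω₁=-0.099, θ₂=0.016, ω₂=-0.032
apply F[17]=+0.873 → step 18: x=-0.032, v=0.090, θ₁=0.022, ω₁=-0.104, θ₂=0.015, ω₂=-0.038
apply F[18]=+0.674 → step 19: x=-0.031, v=0.095, θ₁=0.020, ω₁=-0.106, θ₂=0.014, ω₂=-0.042
apply F[19]=+0.502 → step 20: x=-0.029, v=0.099, θ₁=0.018, ω₁=-0.106, θ₂=0.013, ω₂=-0.046
apply F[20]=+0.354 → step 21: x=-0.027, v=0.102, θ₁=0.015, ω₁=-0.104, θ₂=0.013, ω₂=-0.048
apply F[21]=+0.227 → step 22: x=-0.025, v=0.103, θ₁=0.013, ω₁=-0.100, θ₂=0.012, ω₂=-0.050
apply F[22]=+0.120 → step 23: x=-0.023, v=0.103, θ₁=0.011, ω₁=-0.096, θ₂=0.011, ω₂=-0.051
apply F[23]=+0.030 → step 24: x=-0.021, v=0.103, θ₁=0.010, ω₁=-0.091, θ₂=0.009, ω₂=-0.052
apply F[24]=-0.046 → step 25: x=-0.018, v=0.102, θ₁=0.008, ω₁=-0.085, θ₂=0.008, ω₂=-0.052
apply F[25]=-0.109 → step 26: x=-0.016, v=0.100, θ₁=0.006, ω₁=-0.079, θ₂=0.007, ω₂=-0.051
apply F[26]=-0.160 → step 27: x=-0.014, v=0.098, θ₁=0.005, ω₁=-0.074, θ₂=0.006, ω₂=-0.050
Max |angle| over trajectory = 0.035 rad = 2.0°.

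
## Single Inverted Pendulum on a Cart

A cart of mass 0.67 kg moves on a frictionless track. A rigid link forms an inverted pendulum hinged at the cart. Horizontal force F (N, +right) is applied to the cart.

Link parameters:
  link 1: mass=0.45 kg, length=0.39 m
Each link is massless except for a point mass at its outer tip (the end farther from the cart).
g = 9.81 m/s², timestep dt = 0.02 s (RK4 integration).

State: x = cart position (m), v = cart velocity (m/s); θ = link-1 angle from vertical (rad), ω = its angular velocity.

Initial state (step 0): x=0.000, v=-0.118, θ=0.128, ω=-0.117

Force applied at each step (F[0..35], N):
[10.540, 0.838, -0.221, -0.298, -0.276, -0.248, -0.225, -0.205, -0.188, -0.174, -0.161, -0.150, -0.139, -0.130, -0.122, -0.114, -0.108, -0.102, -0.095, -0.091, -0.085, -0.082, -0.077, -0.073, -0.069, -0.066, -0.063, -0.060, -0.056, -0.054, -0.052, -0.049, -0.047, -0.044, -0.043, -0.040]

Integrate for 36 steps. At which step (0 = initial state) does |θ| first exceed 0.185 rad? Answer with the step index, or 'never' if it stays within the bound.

apply F[0]=+10.540 → step 1: x=0.001, v=0.177, θ=0.119, ω=-0.806
apply F[1]=+0.838 → step 2: x=0.004, v=0.188, θ=0.103, ω=-0.778
apply F[2]=-0.221 → step 3: x=0.008, v=0.170, θ=0.088, ω=-0.682
apply F[3]=-0.298 → step 4: x=0.011, v=0.150, θ=0.076, ω=-0.592
apply F[4]=-0.276 → step 5: x=0.014, v=0.133, θ=0.065, ω=-0.512
apply F[5]=-0.248 → step 6: x=0.016, v=0.118, θ=0.055, ω=-0.444
apply F[6]=-0.225 → step 7: x=0.019, v=0.104, θ=0.047, ω=-0.384
apply F[7]=-0.205 → step 8: x=0.021, v=0.093, θ=0.040, ω=-0.332
apply F[8]=-0.188 → step 9: x=0.022, v=0.082, θ=0.033, ω=-0.287
apply F[9]=-0.174 → step 10: x=0.024, v=0.073, θ=0.028, ω=-0.248
apply F[10]=-0.161 → step 11: x=0.025, v=0.065, θ=0.024, ω=-0.214
apply F[11]=-0.150 → step 12: x=0.026, v=0.058, θ=0.020, ω=-0.185
apply F[12]=-0.139 → step 13: x=0.028, v=0.051, θ=0.016, ω=-0.159
apply F[13]=-0.130 → step 14: x=0.028, v=0.045, θ=0.013, ω=-0.137
apply F[14]=-0.122 → step 15: x=0.029, v=0.040, θ=0.011, ω=-0.117
apply F[15]=-0.114 → step 16: x=0.030, v=0.035, θ=0.008, ω=-0.101
apply F[16]=-0.108 → step 17: x=0.031, v=0.031, θ=0.007, ω=-0.086
apply F[17]=-0.102 → step 18: x=0.031, v=0.027, θ=0.005, ω=-0.073
apply F[18]=-0.095 → step 19: x=0.032, v=0.024, θ=0.004, ω=-0.063
apply F[19]=-0.091 → step 20: x=0.032, v=0.021, θ=0.002, ω=-0.053
apply F[20]=-0.085 → step 21: x=0.033, v=0.018, θ=0.001, ω=-0.045
apply F[21]=-0.082 → step 22: x=0.033, v=0.016, θ=0.001, ω=-0.038
apply F[22]=-0.077 → step 23: x=0.033, v=0.013, θ=-0.000, ω=-0.032
apply F[23]=-0.073 → step 24: x=0.034, v=0.011, θ=-0.001, ω=-0.026
apply F[24]=-0.069 → step 25: x=0.034, v=0.009, θ=-0.001, ω=-0.022
apply F[25]=-0.066 → step 26: x=0.034, v=0.007, θ=-0.001, ω=-0.018
apply F[26]=-0.063 → step 27: x=0.034, v=0.006, θ=-0.002, ω=-0.014
apply F[27]=-0.060 → step 28: x=0.034, v=0.004, θ=-0.002, ω=-0.011
apply F[28]=-0.056 → step 29: x=0.034, v=0.003, θ=-0.002, ω=-0.009
apply F[29]=-0.054 → step 30: x=0.034, v=0.001, θ=-0.002, ω=-0.007
apply F[30]=-0.052 → step 31: x=0.034, v=0.000, θ=-0.003, ω=-0.005
apply F[31]=-0.049 → step 32: x=0.034, v=-0.001, θ=-0.003, ω=-0.003
apply F[32]=-0.047 → step 33: x=0.034, v=-0.002, θ=-0.003, ω=-0.002
apply F[33]=-0.044 → step 34: x=0.034, v=-0.003, θ=-0.003, ω=-0.001
apply F[34]=-0.043 → step 35: x=0.034, v=-0.004, θ=-0.003, ω=0.000
apply F[35]=-0.040 → step 36: x=0.034, v=-0.005, θ=-0.003, ω=0.001
max |θ| = 0.128 ≤ 0.185 over all 37 states.

Answer: never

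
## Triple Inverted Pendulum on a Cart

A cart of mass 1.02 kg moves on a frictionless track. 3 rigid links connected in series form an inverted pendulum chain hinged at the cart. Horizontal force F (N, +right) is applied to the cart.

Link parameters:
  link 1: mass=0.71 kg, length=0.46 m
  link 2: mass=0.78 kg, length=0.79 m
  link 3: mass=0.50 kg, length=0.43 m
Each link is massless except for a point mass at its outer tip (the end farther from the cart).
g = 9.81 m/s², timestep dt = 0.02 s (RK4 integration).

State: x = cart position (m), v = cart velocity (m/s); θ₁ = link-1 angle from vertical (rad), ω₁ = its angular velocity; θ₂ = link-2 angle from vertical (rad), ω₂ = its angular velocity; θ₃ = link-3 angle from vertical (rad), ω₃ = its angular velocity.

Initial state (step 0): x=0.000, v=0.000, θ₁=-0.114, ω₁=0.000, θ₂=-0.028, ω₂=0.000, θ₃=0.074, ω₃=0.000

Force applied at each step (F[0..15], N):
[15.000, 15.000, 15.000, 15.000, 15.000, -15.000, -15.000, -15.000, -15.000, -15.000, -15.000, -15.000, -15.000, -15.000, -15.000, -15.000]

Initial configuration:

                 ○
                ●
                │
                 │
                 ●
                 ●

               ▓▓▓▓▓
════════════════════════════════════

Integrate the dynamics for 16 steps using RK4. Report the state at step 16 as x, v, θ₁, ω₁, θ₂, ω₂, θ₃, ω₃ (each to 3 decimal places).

Answer: x=0.180, v=-0.713, θ₁=-1.181, ω₁=-4.484, θ₂=0.198, ω₂=1.848, θ₃=0.151, ω₃=0.346

Derivation:
apply F[0]=+15.000 → step 1: x=0.003, v=0.329, θ₁=-0.122, ω₁=-0.811, θ₂=-0.028, ω₂=0.035, θ₃=0.075, ω₃=0.059
apply F[1]=+15.000 → step 2: x=0.013, v=0.657, θ₁=-0.147, ω₁=-1.630, θ₂=-0.027, ω₂=0.074, θ₃=0.076, ω₃=0.110
apply F[2]=+15.000 → step 3: x=0.030, v=0.982, θ₁=-0.187, ω₁=-2.449, θ₂=-0.025, ω₂=0.114, θ₃=0.079, ω₃=0.148
apply F[3]=+15.000 → step 4: x=0.052, v=1.295, θ₁=-0.244, ω₁=-3.238, θ₂=-0.022, ω₂=0.140, θ₃=0.082, ω₃=0.166
apply F[4]=+15.000 → step 5: x=0.081, v=1.584, θ₁=-0.316, ω₁=-3.948, θ₂=-0.019, ω₂=0.132, θ₃=0.085, ω₃=0.163
apply F[5]=-15.000 → step 6: x=0.111, v=1.360, θ₁=-0.393, ω₁=-3.767, θ₂=-0.016, ω₂=0.245, θ₃=0.089, ω₃=0.201
apply F[6]=-15.000 → step 7: x=0.136, v=1.152, θ₁=-0.468, ω₁=-3.685, θ₂=-0.009, ω₂=0.389, θ₃=0.093, ω₃=0.239
apply F[7]=-15.000 → step 8: x=0.157, v=0.952, θ₁=-0.541, ω₁=-3.673, θ₂=0.000, ω₂=0.552, θ₃=0.099, ω₃=0.272
apply F[8]=-15.000 → step 9: x=0.174, v=0.756, θ₁=-0.615, ω₁=-3.709, θ₂=0.013, ω₂=0.726, θ₃=0.104, ω₃=0.299
apply F[9]=-15.000 → step 10: x=0.187, v=0.560, θ₁=-0.690, ω₁=-3.777, θ₂=0.029, ω₂=0.905, θ₃=0.111, ω₃=0.319
apply F[10]=-15.000 → step 11: x=0.196, v=0.361, θ₁=-0.766, ω₁=-3.865, θ₂=0.049, ω₂=1.082, θ₃=0.117, ω₃=0.333
apply F[11]=-15.000 → step 12: x=0.201, v=0.157, θ₁=-0.844, ω₁=-3.968, θ₂=0.072, ω₂=1.255, θ₃=0.124, ω₃=0.341
apply F[12]=-15.000 → step 13: x=0.202, v=-0.051, θ₁=-0.925, ω₁=-4.081, θ₂=0.099, ω₂=1.420, θ₃=0.131, ω₃=0.344
apply F[13]=-15.000 → step 14: x=0.199, v=-0.266, θ₁=-1.008, ω₁=-4.204, θ₂=0.129, ω₂=1.576, θ₃=0.138, ω₃=0.345
apply F[14]=-15.000 → step 15: x=0.192, v=-0.486, θ₁=-1.093, ω₁=-4.337, θ₂=0.162, ω₂=1.719, θ₃=0.144, ω₃=0.345
apply F[15]=-15.000 → step 16: x=0.180, v=-0.713, θ₁=-1.181, ω₁=-4.484, θ₂=0.198, ω₂=1.848, θ₃=0.151, ω₃=0.346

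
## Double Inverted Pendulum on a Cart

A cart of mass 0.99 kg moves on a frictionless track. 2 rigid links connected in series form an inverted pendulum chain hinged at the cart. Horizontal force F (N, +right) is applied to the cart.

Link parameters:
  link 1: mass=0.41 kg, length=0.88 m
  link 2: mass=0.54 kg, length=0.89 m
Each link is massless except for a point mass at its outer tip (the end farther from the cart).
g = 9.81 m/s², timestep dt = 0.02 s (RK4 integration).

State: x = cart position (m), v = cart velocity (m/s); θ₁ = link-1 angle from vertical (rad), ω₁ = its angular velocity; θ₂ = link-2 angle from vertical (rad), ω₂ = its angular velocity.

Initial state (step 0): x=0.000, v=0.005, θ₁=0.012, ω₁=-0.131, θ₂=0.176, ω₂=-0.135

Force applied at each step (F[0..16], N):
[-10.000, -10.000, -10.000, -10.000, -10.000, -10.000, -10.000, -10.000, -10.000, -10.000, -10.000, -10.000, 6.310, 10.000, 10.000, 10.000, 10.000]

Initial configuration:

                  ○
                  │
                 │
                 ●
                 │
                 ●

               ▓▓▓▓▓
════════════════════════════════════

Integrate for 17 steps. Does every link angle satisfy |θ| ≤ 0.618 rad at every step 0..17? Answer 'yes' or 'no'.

Answer: yes

Derivation:
apply F[0]=-10.000 → step 1: x=-0.002, v=-0.199, θ₁=0.011, ω₁=0.058, θ₂=0.174, ω₂=-0.056
apply F[1]=-10.000 → step 2: x=-0.008, v=-0.403, θ₁=0.014, ω₁=0.249, θ₂=0.174, ω₂=0.022
apply F[2]=-10.000 → step 3: x=-0.018, v=-0.608, θ₁=0.021, ω₁=0.443, θ₂=0.175, ω₂=0.097
apply F[3]=-10.000 → step 4: x=-0.032, v=-0.815, θ₁=0.032, ω₁=0.644, θ₂=0.178, ω₂=0.167
apply F[4]=-10.000 → step 5: x=-0.051, v=-1.024, θ₁=0.047, ω₁=0.854, θ₂=0.182, ω₂=0.230
apply F[5]=-10.000 → step 6: x=-0.073, v=-1.234, θ₁=0.066, ω₁=1.075, θ₂=0.187, ω₂=0.285
apply F[6]=-10.000 → step 7: x=-0.100, v=-1.448, θ₁=0.090, ω₁=1.309, θ₂=0.193, ω₂=0.329
apply F[7]=-10.000 → step 8: x=-0.131, v=-1.663, θ₁=0.119, ω₁=1.557, θ₂=0.200, ω₂=0.361
apply F[8]=-10.000 → step 9: x=-0.167, v=-1.879, θ₁=0.153, ω₁=1.819, θ₂=0.207, ω₂=0.381
apply F[9]=-10.000 → step 10: x=-0.206, v=-2.096, θ₁=0.192, ω₁=2.094, θ₂=0.215, ω₂=0.390
apply F[10]=-10.000 → step 11: x=-0.250, v=-2.309, θ₁=0.236, ω₁=2.378, θ₂=0.223, ω₂=0.391
apply F[11]=-10.000 → step 12: x=-0.299, v=-2.517, θ₁=0.287, ω₁=2.664, θ₂=0.231, ω₂=0.389
apply F[12]=+6.310 → step 13: x=-0.348, v=-2.416, θ₁=0.340, ω₁=2.635, θ₂=0.238, ω₂=0.371
apply F[13]=+10.000 → step 14: x=-0.395, v=-2.255, θ₁=0.392, ω₁=2.565, θ₂=0.245, ω₂=0.332
apply F[14]=+10.000 → step 15: x=-0.438, v=-2.101, θ₁=0.443, ω₁=2.525, θ₂=0.251, ω₂=0.279
apply F[15]=+10.000 → step 16: x=-0.479, v=-1.952, θ₁=0.493, ω₁=2.513, θ₂=0.256, ω₂=0.211
apply F[16]=+10.000 → step 17: x=-0.516, v=-1.807, θ₁=0.543, ω₁=2.525, θ₂=0.260, ω₂=0.131
Max |angle| over trajectory = 0.543 rad; bound = 0.618 → within bound.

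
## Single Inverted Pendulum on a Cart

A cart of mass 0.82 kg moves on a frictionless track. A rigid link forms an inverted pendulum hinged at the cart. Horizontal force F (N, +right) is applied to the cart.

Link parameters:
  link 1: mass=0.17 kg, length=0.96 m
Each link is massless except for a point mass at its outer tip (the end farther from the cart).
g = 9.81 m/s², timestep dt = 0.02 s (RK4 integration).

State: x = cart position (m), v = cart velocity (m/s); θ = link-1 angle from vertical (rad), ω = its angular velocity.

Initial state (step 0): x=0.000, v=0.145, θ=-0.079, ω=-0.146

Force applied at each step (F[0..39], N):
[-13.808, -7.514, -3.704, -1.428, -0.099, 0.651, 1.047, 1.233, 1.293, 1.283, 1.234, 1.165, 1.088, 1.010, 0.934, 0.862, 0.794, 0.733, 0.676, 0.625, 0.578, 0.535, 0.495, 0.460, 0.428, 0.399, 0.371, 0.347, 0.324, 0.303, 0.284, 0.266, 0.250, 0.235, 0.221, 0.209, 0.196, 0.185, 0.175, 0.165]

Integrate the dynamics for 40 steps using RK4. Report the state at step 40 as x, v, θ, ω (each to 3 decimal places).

apply F[0]=-13.808 → step 1: x=-0.000, v=-0.188, θ=-0.079, ω=0.184
apply F[1]=-7.514 → step 2: x=-0.006, v=-0.368, θ=-0.073, ω=0.355
apply F[2]=-3.704 → step 3: x=-0.014, v=-0.456, θ=-0.065, ω=0.432
apply F[3]=-1.428 → step 4: x=-0.024, v=-0.488, θ=-0.057, ω=0.453
apply F[4]=-0.099 → step 5: x=-0.033, v=-0.488, θ=-0.048, ω=0.443
apply F[5]=+0.651 → step 6: x=-0.043, v=-0.471, θ=-0.039, ω=0.416
apply F[6]=+1.047 → step 7: x=-0.052, v=-0.444, θ=-0.031, ω=0.380
apply F[7]=+1.233 → step 8: x=-0.061, v=-0.413, θ=-0.024, ω=0.342
apply F[8]=+1.293 → step 9: x=-0.069, v=-0.380, θ=-0.017, ω=0.305
apply F[9]=+1.283 → step 10: x=-0.076, v=-0.348, θ=-0.012, ω=0.268
apply F[10]=+1.234 → step 11: x=-0.083, v=-0.318, θ=-0.007, ω=0.235
apply F[11]=+1.165 → step 12: x=-0.089, v=-0.289, θ=-0.002, ω=0.204
apply F[12]=+1.088 → step 13: x=-0.094, v=-0.263, θ=0.002, ω=0.176
apply F[13]=+1.010 → step 14: x=-0.099, v=-0.238, θ=0.005, ω=0.152
apply F[14]=+0.934 → step 15: x=-0.104, v=-0.216, θ=0.008, ω=0.129
apply F[15]=+0.862 → step 16: x=-0.108, v=-0.195, θ=0.010, ω=0.110
apply F[16]=+0.794 → step 17: x=-0.112, v=-0.176, θ=0.012, ω=0.092
apply F[17]=+0.733 → step 18: x=-0.115, v=-0.159, θ=0.014, ω=0.077
apply F[18]=+0.676 → step 19: x=-0.118, v=-0.143, θ=0.015, ω=0.063
apply F[19]=+0.625 → step 20: x=-0.121, v=-0.128, θ=0.016, ω=0.051
apply F[20]=+0.578 → step 21: x=-0.123, v=-0.115, θ=0.017, ω=0.041
apply F[21]=+0.535 → step 22: x=-0.125, v=-0.103, θ=0.018, ω=0.031
apply F[22]=+0.495 → step 23: x=-0.127, v=-0.091, θ=0.019, ω=0.023
apply F[23]=+0.460 → step 24: x=-0.129, v=-0.081, θ=0.019, ω=0.016
apply F[24]=+0.428 → step 25: x=-0.130, v=-0.071, θ=0.019, ω=0.010
apply F[25]=+0.399 → step 26: x=-0.132, v=-0.062, θ=0.019, ω=0.005
apply F[26]=+0.371 → step 27: x=-0.133, v=-0.054, θ=0.019, ω=0.000
apply F[27]=+0.347 → step 28: x=-0.134, v=-0.046, θ=0.019, ω=-0.004
apply F[28]=+0.324 → step 29: x=-0.135, v=-0.039, θ=0.019, ω=-0.007
apply F[29]=+0.303 → step 30: x=-0.136, v=-0.033, θ=0.019, ω=-0.010
apply F[30]=+0.284 → step 31: x=-0.136, v=-0.026, θ=0.019, ω=-0.013
apply F[31]=+0.266 → step 32: x=-0.137, v=-0.021, θ=0.019, ω=-0.015
apply F[32]=+0.250 → step 33: x=-0.137, v=-0.015, θ=0.018, ω=-0.017
apply F[33]=+0.235 → step 34: x=-0.137, v=-0.010, θ=0.018, ω=-0.018
apply F[34]=+0.221 → step 35: x=-0.137, v=-0.006, θ=0.018, ω=-0.020
apply F[35]=+0.209 → step 36: x=-0.137, v=-0.001, θ=0.017, ω=-0.021
apply F[36]=+0.196 → step 37: x=-0.137, v=0.003, θ=0.017, ω=-0.021
apply F[37]=+0.185 → step 38: x=-0.137, v=0.007, θ=0.016, ω=-0.022
apply F[38]=+0.175 → step 39: x=-0.137, v=0.010, θ=0.016, ω=-0.023
apply F[39]=+0.165 → step 40: x=-0.137, v=0.014, θ=0.015, ω=-0.023

Answer: x=-0.137, v=0.014, θ=0.015, ω=-0.023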